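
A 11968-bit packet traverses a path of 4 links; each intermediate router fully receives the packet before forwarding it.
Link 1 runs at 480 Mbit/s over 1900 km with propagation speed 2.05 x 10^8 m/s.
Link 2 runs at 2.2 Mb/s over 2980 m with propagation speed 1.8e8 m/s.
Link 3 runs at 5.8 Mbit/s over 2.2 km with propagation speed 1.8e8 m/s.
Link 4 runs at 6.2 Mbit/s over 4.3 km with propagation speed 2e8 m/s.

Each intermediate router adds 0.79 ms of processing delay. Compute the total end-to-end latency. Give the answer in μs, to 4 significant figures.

21150 μs

Transmission delays (L/R per hop): 24.9333, 5440, 2063.45, 1930.32 μs; sum = 9458.7 μs.
Propagation delays (d/s per hop): 9268.29, 16.5556, 12.2222, 21.5 μs; sum = 9318.57 μs.
Processing at 3 router(s): 3 × 0.79 ms = 2370 μs.
End-to-end = 21150 μs.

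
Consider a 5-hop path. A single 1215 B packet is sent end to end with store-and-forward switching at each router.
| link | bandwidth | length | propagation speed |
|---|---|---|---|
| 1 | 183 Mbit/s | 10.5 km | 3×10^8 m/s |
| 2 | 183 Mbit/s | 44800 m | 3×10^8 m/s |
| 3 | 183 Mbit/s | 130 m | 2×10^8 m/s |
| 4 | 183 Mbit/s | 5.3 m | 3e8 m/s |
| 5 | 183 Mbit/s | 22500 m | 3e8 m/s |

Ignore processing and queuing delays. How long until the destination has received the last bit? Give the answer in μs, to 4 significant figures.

525.6 μs

L = 1215 × 8 = 9720 bits.
Transmission delay per hop = L/R = 9720/183000000 = 53.1148 μs; 5 hops → 265.574 μs.
Propagation delays (d/s per hop): 35, 149.333, 0.65, 0.0176667, 75 μs; sum = 260.001 μs.
End-to-end = 525.6 μs.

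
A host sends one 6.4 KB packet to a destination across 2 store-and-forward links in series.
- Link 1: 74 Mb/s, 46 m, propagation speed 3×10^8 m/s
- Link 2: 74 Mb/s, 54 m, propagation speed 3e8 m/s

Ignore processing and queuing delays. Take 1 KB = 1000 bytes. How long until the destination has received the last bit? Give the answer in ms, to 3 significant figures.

L = 51200 bits.
Transmission delay per hop = L/R = 51200/74000000 = 0.691892 ms; 2 hops → 1.38378 ms.
Propagation delays (d/s per hop): 0.000153333, 0.00018 ms; sum = 0.000333333 ms.
End-to-end = 1.38 ms.

1.38 ms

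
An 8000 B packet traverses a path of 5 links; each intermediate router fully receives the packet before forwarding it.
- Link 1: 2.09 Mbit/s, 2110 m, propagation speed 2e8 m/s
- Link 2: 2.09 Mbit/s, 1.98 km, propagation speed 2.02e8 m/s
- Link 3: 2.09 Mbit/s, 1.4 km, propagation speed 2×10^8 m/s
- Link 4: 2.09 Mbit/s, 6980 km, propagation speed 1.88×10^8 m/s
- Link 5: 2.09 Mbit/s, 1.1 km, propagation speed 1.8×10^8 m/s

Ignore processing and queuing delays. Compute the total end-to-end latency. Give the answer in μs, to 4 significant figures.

190300 μs

L = 8000 × 8 = 64000 bits.
Transmission delay per hop = L/R = 64000/2.09e+06 = 30622 μs; 5 hops → 153110 μs.
Propagation delays (d/s per hop): 10.55, 9.80198, 7, 37127.7, 6.11111 μs; sum = 37161.1 μs.
End-to-end = 190300 μs.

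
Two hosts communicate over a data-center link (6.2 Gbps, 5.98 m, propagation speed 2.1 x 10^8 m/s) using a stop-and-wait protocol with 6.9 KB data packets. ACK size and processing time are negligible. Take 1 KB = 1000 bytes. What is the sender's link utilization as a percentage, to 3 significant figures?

99.4 %

t_tx = L/R = 55200/6200000000 = 8.90323e-06 s.
t_prop = 5.98/210000000 = 2.84762e-08 s; RTT = 5.69524e-08 s.
Cycle = t_tx + RTT = 8.96018e-06 s.
Utilization = t_tx / cycle = 8.90323e-06/8.96018e-06 = 99.4 %.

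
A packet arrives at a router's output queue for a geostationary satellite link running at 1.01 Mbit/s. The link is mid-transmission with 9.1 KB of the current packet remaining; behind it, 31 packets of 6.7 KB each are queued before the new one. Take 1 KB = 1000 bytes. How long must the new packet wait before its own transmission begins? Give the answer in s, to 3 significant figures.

Each queued packet: L/R = 53600/1010000 = 0.0530693 s.
31 queued → 1.64515 s.
Plus remaining 72800 bits of current packet: 0.0720792 s.
Queuing delay = 1.72 s.

1.72 s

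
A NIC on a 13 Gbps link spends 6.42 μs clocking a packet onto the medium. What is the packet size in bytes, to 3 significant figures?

L = R × t_tx = 13000000000 b/s × 6.42e-06 s = 83460 bits.
In bytes: 83460 / 8 = 10400 bytes.

10400 bytes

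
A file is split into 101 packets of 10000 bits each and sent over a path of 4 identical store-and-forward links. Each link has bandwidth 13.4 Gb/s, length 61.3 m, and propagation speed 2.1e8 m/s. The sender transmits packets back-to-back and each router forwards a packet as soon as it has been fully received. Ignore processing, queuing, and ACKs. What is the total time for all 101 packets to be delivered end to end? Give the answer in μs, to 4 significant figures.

78.78 μs

Per-hop transmission t_tx = L/R = 10000/13400000000 = 0.746269 μs.
Per-hop propagation t_prop = 61.3/210000000 = 0.291905 μs.
Pipeline fill: first packet needs 4·t_tx to clear all hops; remaining 100 packets each add one t_tx.
Total = (4+101-1)·t_tx + 4·t_prop = 104·0.746269 + 4·0.291905 = 78.78 μs.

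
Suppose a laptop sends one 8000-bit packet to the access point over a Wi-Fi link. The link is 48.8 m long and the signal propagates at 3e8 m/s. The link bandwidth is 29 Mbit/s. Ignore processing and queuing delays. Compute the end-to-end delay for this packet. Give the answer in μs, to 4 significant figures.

Transmission delay = L/R = 8000 / 29000000 = 275.862 μs.
Propagation delay = d/s = 48.8 m / 300000000 m/s = 0.162667 μs.
Total = 276.0 μs.

276.0 μs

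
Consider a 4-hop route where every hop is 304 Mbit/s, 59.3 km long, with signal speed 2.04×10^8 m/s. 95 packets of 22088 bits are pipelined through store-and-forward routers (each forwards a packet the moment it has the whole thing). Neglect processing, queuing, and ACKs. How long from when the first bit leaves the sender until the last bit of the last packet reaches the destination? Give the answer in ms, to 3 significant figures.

Per-hop transmission t_tx = L/R = 22088/304000000 = 0.0726579 ms.
Per-hop propagation t_prop = 59300/204000000 = 0.290686 ms.
Pipeline fill: first packet needs 4·t_tx to clear all hops; remaining 94 packets each add one t_tx.
Total = (4+95-1)·t_tx + 4·t_prop = 98·0.0726579 + 4·0.290686 = 8.28 ms.

8.28 ms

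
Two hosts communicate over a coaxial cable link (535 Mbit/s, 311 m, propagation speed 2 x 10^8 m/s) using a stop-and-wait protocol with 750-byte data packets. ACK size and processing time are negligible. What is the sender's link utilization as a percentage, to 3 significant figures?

78.3 %

t_tx = L/R = 6000/535000000 = 1.1215e-05 s.
t_prop = 311/200000000 = 1.555e-06 s; RTT = 3.11e-06 s.
Cycle = t_tx + RTT = 1.4325e-05 s.
Utilization = t_tx / cycle = 1.1215e-05/1.4325e-05 = 78.3 %.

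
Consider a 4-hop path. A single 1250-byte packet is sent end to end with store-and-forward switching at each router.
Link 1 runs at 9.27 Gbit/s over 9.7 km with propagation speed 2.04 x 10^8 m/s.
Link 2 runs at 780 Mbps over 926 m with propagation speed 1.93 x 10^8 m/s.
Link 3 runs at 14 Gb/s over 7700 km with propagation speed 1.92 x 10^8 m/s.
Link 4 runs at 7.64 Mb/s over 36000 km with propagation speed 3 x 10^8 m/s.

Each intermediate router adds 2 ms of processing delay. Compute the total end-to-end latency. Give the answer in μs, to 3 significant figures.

L = 1250 × 8 = 10000 bits.
Transmission delays (L/R per hop): 1.07875, 12.8205, 0.714286, 1308.9 μs; sum = 1323.51 μs.
Propagation delays (d/s per hop): 47.549, 4.79793, 40104.2, 120000 μs; sum = 160157 μs.
Processing at 3 router(s): 3 × 2 ms = 6000 μs.
End-to-end = 167000 μs.

167000 μs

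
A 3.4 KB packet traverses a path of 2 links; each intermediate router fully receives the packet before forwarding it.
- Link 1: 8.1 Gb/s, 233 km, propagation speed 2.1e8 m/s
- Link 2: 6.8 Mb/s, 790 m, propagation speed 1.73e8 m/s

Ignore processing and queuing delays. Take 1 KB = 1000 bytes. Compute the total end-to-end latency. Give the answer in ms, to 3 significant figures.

L = 27200 bits.
Transmission delays (L/R per hop): 0.00335802, 4 ms; sum = 4.00336 ms.
Propagation delays (d/s per hop): 1.10952, 0.00456647 ms; sum = 1.11409 ms.
End-to-end = 5.12 ms.

5.12 ms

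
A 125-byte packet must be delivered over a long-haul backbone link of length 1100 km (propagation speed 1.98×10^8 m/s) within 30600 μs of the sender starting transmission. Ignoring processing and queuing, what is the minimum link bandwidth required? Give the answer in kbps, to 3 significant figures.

L = 1000 bits.
Propagation delay = 1100000 / 198000000 = 5555.56 μs.
Transmission budget = 30600 − 5555.56 = 25044.4 μs.
R ≥ L / t_tx = 1000 bits / 0.0250444 s = 39.9 kbps.

39.9 kbps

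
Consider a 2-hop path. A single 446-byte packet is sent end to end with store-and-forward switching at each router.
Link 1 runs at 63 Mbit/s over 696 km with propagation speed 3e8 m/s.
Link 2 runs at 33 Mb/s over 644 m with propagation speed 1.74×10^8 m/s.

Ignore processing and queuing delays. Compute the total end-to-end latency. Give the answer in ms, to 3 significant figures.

2.49 ms

L = 446 × 8 = 3568 bits.
Transmission delays (L/R per hop): 0.0566349, 0.108121 ms; sum = 0.164756 ms.
Propagation delays (d/s per hop): 2.32, 0.00370115 ms; sum = 2.3237 ms.
End-to-end = 2.49 ms.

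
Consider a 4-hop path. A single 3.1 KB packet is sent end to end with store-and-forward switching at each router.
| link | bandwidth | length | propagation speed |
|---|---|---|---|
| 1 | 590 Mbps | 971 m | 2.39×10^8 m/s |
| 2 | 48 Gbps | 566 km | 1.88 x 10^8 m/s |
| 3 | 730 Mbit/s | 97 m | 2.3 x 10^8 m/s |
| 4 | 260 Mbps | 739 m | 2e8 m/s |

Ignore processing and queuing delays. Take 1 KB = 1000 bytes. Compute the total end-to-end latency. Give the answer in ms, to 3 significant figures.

3.19 ms

L = 24800 bits.
Transmission delays (L/R per hop): 0.0420339, 0.000516667, 0.0339726, 0.0953846 ms; sum = 0.171908 ms.
Propagation delays (d/s per hop): 0.00406276, 3.01064, 0.000421739, 0.003695 ms; sum = 3.01882 ms.
End-to-end = 3.19 ms.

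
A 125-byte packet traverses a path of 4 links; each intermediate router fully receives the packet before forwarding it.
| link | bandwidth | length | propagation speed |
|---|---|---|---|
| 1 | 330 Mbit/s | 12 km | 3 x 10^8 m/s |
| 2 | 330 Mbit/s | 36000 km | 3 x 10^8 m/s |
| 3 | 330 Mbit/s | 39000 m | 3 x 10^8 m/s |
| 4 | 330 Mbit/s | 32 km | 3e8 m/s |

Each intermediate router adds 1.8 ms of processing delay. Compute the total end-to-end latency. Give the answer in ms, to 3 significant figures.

126 ms

L = 125 × 8 = 1000 bits.
Transmission delay per hop = L/R = 1000/330000000 = 0.0030303 ms; 4 hops → 0.0121212 ms.
Propagation delays (d/s per hop): 0.04, 120, 0.13, 0.106667 ms; sum = 120.277 ms.
Processing at 3 router(s): 3 × 1.8 ms = 5.4 ms.
End-to-end = 126 ms.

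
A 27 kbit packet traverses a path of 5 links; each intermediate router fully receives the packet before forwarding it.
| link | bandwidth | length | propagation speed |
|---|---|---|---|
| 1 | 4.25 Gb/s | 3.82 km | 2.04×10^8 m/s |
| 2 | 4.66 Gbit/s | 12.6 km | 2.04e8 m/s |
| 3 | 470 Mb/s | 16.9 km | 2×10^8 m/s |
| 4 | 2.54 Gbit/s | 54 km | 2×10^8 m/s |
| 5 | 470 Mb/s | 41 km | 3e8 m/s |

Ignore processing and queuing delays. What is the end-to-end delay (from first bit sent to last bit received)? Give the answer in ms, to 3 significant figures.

0.709 ms

L = 27000 bits.
Transmission delays (L/R per hop): 0.00635294, 0.00579399, 0.0574468, 0.0106299, 0.0574468 ms; sum = 0.13767 ms.
Propagation delays (d/s per hop): 0.0187255, 0.0617647, 0.0845, 0.27, 0.136667 ms; sum = 0.571657 ms.
End-to-end = 0.709 ms.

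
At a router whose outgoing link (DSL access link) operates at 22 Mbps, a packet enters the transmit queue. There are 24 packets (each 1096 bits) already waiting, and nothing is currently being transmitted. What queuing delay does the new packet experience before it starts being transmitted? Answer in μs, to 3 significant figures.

1200 μs

Each queued packet: L/R = 1096/22000000 = 49.8182 μs.
24 queued → 1195.64 μs.
Queuing delay = 1200 μs.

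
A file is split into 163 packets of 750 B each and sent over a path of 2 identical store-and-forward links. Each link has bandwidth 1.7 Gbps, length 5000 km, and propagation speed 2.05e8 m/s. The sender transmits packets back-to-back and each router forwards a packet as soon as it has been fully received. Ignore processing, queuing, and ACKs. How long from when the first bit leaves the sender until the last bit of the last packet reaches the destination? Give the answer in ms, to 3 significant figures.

Per-hop transmission t_tx = L/R = 6000/1700000000 = 0.00352941 ms.
Per-hop propagation t_prop = 5000000/2.05e+08 = 24.3902 ms.
Pipeline fill: first packet needs 2·t_tx to clear all hops; remaining 162 packets each add one t_tx.
Total = (2+163-1)·t_tx + 2·t_prop = 164·0.00352941 + 2·24.3902 = 49.4 ms.

49.4 ms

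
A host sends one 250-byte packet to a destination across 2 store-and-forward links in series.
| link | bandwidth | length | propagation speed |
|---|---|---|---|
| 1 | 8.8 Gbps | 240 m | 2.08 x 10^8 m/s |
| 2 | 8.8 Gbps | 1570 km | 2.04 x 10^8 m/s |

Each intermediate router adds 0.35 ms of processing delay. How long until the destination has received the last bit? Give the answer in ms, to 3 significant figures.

L = 250 × 8 = 2000 bits.
Transmission delay per hop = L/R = 2000/8800000000 = 0.000227273 ms; 2 hops → 0.000454545 ms.
Propagation delays (d/s per hop): 0.00115385, 7.69608 ms; sum = 7.69723 ms.
Processing at 1 router(s): 1 × 0.35 ms = 0.35 ms.
End-to-end = 8.05 ms.

8.05 ms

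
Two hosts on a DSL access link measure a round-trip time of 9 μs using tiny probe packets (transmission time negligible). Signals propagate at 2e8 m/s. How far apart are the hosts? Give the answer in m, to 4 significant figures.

One-way propagation = RTT/2 = 4.5 μs.
d = s × t = 200000000 × 4.5e-06 = 900.0 m.

900.0 m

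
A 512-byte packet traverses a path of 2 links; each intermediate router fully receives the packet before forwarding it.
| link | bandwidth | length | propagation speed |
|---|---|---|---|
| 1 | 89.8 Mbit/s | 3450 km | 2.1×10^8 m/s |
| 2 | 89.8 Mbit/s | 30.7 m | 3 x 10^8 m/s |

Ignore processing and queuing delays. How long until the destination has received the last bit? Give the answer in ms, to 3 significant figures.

16.5 ms

L = 512 × 8 = 4096 bits.
Transmission delay per hop = L/R = 4096/89800000 = 0.0456125 ms; 2 hops → 0.0912249 ms.
Propagation delays (d/s per hop): 16.4286, 0.000102333 ms; sum = 16.4287 ms.
End-to-end = 16.5 ms.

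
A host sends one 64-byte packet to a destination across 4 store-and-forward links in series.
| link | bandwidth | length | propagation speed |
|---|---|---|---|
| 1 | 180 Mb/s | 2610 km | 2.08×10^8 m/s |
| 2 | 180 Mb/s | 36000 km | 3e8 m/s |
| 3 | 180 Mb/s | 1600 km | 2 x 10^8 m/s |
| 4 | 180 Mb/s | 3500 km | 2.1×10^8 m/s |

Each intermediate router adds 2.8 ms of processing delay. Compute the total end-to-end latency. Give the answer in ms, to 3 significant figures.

166 ms

L = 64 × 8 = 512 bits.
Transmission delay per hop = L/R = 512/180000000 = 0.00284444 ms; 4 hops → 0.0113778 ms.
Propagation delays (d/s per hop): 12.5481, 120, 8, 16.6667 ms; sum = 157.215 ms.
Processing at 3 router(s): 3 × 2.8 ms = 8.4 ms.
End-to-end = 166 ms.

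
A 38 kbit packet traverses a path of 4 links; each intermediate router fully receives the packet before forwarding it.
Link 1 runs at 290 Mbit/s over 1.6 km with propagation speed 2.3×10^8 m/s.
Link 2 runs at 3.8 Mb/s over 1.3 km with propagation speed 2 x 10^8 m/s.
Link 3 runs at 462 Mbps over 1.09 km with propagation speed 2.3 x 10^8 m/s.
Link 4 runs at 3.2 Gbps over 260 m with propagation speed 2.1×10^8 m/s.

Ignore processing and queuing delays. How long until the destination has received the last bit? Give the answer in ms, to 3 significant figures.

L = 38000 bits.
Transmission delays (L/R per hop): 0.131034, 10, 0.0822511, 0.011875 ms; sum = 10.2252 ms.
Propagation delays (d/s per hop): 0.00695652, 0.0065, 0.00473913, 0.0012381 ms; sum = 0.0194337 ms.
End-to-end = 10.2 ms.

10.2 ms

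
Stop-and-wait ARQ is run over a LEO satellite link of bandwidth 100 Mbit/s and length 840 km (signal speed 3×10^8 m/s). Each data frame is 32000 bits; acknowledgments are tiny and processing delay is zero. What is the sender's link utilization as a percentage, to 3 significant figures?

5.41 %

t_tx = L/R = 32000/100000000 = 0.00032 s.
t_prop = 840000/300000000 = 0.0028 s; RTT = 0.0056 s.
Cycle = t_tx + RTT = 0.00592 s.
Utilization = t_tx / cycle = 0.00032/0.00592 = 5.41 %.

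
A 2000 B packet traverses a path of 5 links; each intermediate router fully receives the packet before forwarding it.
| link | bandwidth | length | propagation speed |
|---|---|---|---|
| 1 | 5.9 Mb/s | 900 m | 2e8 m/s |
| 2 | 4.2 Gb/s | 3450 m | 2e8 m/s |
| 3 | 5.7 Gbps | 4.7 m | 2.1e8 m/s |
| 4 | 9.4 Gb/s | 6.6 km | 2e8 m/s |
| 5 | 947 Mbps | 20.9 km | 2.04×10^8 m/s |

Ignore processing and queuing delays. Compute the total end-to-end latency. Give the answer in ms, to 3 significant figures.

L = 2000 × 8 = 16000 bits.
Transmission delays (L/R per hop): 2.71186, 0.00380952, 0.00280702, 0.00170213, 0.0168955 ms; sum = 2.73708 ms.
Propagation delays (d/s per hop): 0.0045, 0.01725, 2.2381e-05, 0.033, 0.102451 ms; sum = 0.157223 ms.
End-to-end = 2.89 ms.

2.89 ms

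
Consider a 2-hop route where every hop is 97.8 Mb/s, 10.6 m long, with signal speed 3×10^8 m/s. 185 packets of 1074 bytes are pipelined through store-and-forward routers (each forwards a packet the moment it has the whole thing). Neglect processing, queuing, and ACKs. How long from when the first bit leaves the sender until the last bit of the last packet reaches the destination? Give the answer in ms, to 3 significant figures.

16.3 ms

Per-hop transmission t_tx = L/R = 8592/97800000 = 0.0878528 ms.
Per-hop propagation t_prop = 10.6/300000000 = 3.53333e-05 ms.
Pipeline fill: first packet needs 2·t_tx to clear all hops; remaining 184 packets each add one t_tx.
Total = (2+185-1)·t_tx + 2·t_prop = 186·0.0878528 + 2·3.53333e-05 = 16.3 ms.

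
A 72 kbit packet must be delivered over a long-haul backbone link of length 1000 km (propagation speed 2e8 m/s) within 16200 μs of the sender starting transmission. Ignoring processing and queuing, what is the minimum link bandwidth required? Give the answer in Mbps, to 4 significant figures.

Propagation delay = 1000000 / 200000000 = 5000 μs.
Transmission budget = 16200 − 5000 = 11200 μs.
R ≥ L / t_tx = 72000 bits / 0.0112 s = 6.429 Mbps.

6.429 Mbps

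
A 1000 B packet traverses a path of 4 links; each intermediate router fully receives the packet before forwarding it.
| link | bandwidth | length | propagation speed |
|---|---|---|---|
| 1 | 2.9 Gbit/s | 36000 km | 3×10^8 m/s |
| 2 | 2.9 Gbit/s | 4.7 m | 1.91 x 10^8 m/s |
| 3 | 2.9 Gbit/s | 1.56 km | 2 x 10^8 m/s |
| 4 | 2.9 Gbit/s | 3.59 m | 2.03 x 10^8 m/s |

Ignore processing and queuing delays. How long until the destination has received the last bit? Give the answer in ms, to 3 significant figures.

120 ms

L = 1000 × 8 = 8000 bits.
Transmission delay per hop = L/R = 8000/2900000000 = 0.00275862 ms; 4 hops → 0.0110345 ms.
Propagation delays (d/s per hop): 120, 2.46073e-05, 0.0078, 1.76847e-05 ms; sum = 120.008 ms.
End-to-end = 120 ms.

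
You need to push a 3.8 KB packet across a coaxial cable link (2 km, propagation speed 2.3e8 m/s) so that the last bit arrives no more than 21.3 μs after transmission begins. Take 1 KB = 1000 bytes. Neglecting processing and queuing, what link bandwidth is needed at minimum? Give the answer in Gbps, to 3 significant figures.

L = 30400 bits.
Propagation delay = 2000 / 2.3e+08 = 8.69565 μs.
Transmission budget = 21.3 − 8.69565 = 12.6043 μs.
R ≥ L / t_tx = 30400 bits / 1.26043e-05 s = 2.41 Gbps.

2.41 Gbps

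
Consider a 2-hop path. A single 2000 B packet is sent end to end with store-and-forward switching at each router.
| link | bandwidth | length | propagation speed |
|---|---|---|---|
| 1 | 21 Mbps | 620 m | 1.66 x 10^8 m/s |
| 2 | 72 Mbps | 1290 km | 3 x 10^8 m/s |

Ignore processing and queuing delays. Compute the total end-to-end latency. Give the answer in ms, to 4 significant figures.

5.288 ms

L = 2000 × 8 = 16000 bits.
Transmission delays (L/R per hop): 0.761905, 0.222222 ms; sum = 0.984127 ms.
Propagation delays (d/s per hop): 0.00373494, 4.3 ms; sum = 4.30373 ms.
End-to-end = 5.288 ms.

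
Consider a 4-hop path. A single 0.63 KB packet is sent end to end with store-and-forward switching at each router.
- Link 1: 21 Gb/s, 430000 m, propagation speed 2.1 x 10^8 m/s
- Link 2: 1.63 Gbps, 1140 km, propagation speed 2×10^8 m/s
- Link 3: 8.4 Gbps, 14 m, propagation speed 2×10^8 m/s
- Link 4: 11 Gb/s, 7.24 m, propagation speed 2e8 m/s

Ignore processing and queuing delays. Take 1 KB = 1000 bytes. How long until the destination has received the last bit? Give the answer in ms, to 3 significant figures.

L = 5040 bits.
Transmission delays (L/R per hop): 0.00024, 0.00309202, 0.0006, 0.000458182 ms; sum = 0.00439021 ms.
Propagation delays (d/s per hop): 2.04762, 5.7, 7e-05, 3.62e-05 ms; sum = 7.74773 ms.
End-to-end = 7.75 ms.

7.75 ms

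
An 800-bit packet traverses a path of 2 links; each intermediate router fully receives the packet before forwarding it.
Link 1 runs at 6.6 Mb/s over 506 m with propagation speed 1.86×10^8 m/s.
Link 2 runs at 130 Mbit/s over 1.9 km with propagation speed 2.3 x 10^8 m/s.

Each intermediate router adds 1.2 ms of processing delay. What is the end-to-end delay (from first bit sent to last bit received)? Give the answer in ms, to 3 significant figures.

Transmission delays (L/R per hop): 0.121212, 0.00615385 ms; sum = 0.127366 ms.
Propagation delays (d/s per hop): 0.00272043, 0.00826087 ms; sum = 0.0109813 ms.
Processing at 1 router(s): 1 × 1.2 ms = 1.2 ms.
End-to-end = 1.34 ms.

1.34 ms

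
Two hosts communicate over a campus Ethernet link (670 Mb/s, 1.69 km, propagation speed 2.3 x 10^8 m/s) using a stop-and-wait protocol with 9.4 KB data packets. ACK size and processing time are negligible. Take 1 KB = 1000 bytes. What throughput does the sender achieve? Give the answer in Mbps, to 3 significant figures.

592 Mbps

t_tx = L/R = 75200/670000000 = 0.000112239 s.
t_prop = 1690/2.3e+08 = 7.34783e-06 s; RTT = 1.46957e-05 s.
Cycle = t_tx + RTT = 0.000126934 s.
Throughput = L / cycle = 75200 / 0.000126934 = 592 Mbps.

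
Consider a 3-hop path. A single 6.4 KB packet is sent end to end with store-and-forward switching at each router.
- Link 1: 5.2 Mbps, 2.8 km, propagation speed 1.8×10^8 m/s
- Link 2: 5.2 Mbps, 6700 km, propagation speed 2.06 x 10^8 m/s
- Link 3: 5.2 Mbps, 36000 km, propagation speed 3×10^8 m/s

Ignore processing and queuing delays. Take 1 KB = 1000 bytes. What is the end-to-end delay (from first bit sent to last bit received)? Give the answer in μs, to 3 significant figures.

L = 51200 bits.
Transmission delay per hop = L/R = 51200/5200000 = 9846.15 μs; 3 hops → 29538.5 μs.
Propagation delays (d/s per hop): 15.5556, 32524.3, 120000 μs; sum = 152540 μs.
End-to-end = 182000 μs.

182000 μs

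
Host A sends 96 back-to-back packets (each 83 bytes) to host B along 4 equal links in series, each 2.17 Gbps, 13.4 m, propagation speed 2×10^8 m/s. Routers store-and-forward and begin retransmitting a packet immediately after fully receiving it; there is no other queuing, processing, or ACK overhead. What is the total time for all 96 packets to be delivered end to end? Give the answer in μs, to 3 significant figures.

Per-hop transmission t_tx = L/R = 664/2170000000 = 0.305991 μs.
Per-hop propagation t_prop = 13.4/200000000 = 0.067 μs.
Pipeline fill: first packet needs 4·t_tx to clear all hops; remaining 95 packets each add one t_tx.
Total = (4+96-1)·t_tx + 4·t_prop = 99·0.305991 + 4·0.067 = 30.6 μs.

30.6 μs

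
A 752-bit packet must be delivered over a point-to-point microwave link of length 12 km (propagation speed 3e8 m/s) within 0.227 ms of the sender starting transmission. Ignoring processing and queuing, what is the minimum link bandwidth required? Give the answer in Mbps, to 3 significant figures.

4.02 Mbps

Propagation delay = 12000 / 300000000 = 0.04 ms.
Transmission budget = 0.227 − 0.04 = 0.187 ms.
R ≥ L / t_tx = 752 bits / 0.000187 s = 4.02 Mbps.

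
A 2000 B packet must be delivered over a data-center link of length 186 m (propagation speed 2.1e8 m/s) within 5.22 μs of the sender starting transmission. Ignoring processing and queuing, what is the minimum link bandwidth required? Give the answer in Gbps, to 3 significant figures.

L = 16000 bits.
Propagation delay = 186 / 210000000 = 0.885714 μs.
Transmission budget = 5.22 − 0.885714 = 4.33429 μs.
R ≥ L / t_tx = 16000 bits / 4.33429e-06 s = 3.69 Gbps.

3.69 Gbps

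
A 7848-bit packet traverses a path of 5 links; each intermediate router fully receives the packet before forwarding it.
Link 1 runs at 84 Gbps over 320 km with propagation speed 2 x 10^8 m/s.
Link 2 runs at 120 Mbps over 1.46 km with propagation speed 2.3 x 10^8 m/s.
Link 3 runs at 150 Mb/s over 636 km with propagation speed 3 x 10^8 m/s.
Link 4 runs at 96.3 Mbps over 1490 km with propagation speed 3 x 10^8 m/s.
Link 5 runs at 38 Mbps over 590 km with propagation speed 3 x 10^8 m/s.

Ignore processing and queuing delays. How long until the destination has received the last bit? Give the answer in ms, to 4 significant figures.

Transmission delays (L/R per hop): 9.34286e-05, 0.0654, 0.05232, 0.0814953, 0.206526 ms; sum = 0.405835 ms.
Propagation delays (d/s per hop): 1.6, 0.00634783, 2.12, 4.96667, 1.96667 ms; sum = 10.6597 ms.
End-to-end = 11.07 ms.

11.07 ms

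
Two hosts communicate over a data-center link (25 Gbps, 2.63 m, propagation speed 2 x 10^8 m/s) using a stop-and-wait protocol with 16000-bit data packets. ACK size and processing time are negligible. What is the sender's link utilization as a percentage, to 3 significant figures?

96.1 %

t_tx = L/R = 16000/25000000000 = 6.4e-07 s.
t_prop = 2.63/200000000 = 1.315e-08 s; RTT = 2.63e-08 s.
Cycle = t_tx + RTT = 6.663e-07 s.
Utilization = t_tx / cycle = 6.4e-07/6.663e-07 = 96.1 %.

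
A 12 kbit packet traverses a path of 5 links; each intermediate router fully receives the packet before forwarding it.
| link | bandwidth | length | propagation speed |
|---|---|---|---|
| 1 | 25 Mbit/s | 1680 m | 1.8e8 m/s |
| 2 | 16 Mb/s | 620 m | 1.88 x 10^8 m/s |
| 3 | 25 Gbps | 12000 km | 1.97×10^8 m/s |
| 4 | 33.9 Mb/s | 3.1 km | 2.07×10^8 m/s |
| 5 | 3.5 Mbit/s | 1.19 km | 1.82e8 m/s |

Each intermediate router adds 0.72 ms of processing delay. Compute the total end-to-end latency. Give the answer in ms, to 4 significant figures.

L = 12000 bits.
Transmission delays (L/R per hop): 0.48, 0.75, 0.00048, 0.353982, 3.42857 ms; sum = 5.01303 ms.
Propagation delays (d/s per hop): 0.00933333, 0.00329787, 60.9137, 0.0149758, 0.00653846 ms; sum = 60.9479 ms.
Processing at 4 router(s): 4 × 0.72 ms = 2.88 ms.
End-to-end = 68.84 ms.

68.84 ms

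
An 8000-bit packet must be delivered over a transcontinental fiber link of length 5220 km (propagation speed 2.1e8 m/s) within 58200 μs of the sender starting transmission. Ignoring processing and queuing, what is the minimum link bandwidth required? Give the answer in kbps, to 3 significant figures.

Propagation delay = 5220000 / 210000000 = 24857.1 μs.
Transmission budget = 58200 − 24857.1 = 33342.9 μs.
R ≥ L / t_tx = 8000 bits / 0.0333429 s = 240 kbps.

240 kbps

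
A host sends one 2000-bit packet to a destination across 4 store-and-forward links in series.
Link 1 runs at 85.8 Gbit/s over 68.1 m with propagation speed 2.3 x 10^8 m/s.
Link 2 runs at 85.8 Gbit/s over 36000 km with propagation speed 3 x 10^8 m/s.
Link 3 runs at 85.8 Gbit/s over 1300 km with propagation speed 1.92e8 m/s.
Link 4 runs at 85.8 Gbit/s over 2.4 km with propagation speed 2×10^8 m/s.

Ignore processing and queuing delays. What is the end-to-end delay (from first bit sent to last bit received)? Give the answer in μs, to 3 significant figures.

Transmission delay per hop = L/R = 2000/85800000000 = 0.02331 μs; 4 hops → 0.0932401 μs.
Propagation delays (d/s per hop): 0.296087, 120000, 6770.83, 12 μs; sum = 126783 μs.
End-to-end = 127000 μs.

127000 μs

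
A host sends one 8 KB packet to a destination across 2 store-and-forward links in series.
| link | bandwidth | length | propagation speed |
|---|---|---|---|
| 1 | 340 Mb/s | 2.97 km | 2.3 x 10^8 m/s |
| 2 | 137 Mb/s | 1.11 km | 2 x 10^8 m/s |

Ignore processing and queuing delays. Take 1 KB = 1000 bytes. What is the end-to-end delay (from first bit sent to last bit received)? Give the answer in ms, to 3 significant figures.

L = 64000 bits.
Transmission delays (L/R per hop): 0.188235, 0.467153 ms; sum = 0.655389 ms.
Propagation delays (d/s per hop): 0.012913, 0.00555 ms; sum = 0.018463 ms.
End-to-end = 0.674 ms.

0.674 ms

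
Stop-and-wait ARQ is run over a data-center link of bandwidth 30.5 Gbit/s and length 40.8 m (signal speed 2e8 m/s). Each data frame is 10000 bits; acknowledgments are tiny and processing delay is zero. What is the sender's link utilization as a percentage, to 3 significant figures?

t_tx = L/R = 10000/30500000000 = 3.27869e-07 s.
t_prop = 40.8/200000000 = 2.04e-07 s; RTT = 4.08e-07 s.
Cycle = t_tx + RTT = 7.35869e-07 s.
Utilization = t_tx / cycle = 3.27869e-07/7.35869e-07 = 44.6 %.

44.6 %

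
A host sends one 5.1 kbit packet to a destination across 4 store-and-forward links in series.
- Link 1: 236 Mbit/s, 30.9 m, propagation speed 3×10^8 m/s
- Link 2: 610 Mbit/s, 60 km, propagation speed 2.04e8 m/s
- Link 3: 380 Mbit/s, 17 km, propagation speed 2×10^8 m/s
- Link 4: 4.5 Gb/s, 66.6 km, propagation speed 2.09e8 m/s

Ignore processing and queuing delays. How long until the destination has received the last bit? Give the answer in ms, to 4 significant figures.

0.7424 ms

L = 5100 bits.
Transmission delays (L/R per hop): 0.0216102, 0.00836066, 0.0134211, 0.00113333 ms; sum = 0.0445252 ms.
Propagation delays (d/s per hop): 0.000103, 0.294118, 0.085, 0.31866 ms; sum = 0.697881 ms.
End-to-end = 0.7424 ms.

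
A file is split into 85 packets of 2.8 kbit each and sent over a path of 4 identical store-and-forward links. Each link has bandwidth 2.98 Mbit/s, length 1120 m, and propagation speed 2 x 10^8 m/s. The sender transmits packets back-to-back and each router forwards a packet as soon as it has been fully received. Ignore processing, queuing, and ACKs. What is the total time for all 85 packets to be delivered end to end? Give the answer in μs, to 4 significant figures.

82710 μs

Per-hop transmission t_tx = L/R = 2800/2980000 = 939.597 μs.
Per-hop propagation t_prop = 1120/200000000 = 5.6 μs.
Pipeline fill: first packet needs 4·t_tx to clear all hops; remaining 84 packets each add one t_tx.
Total = (4+85-1)·t_tx + 4·t_prop = 88·939.597 + 4·5.6 = 82710 μs.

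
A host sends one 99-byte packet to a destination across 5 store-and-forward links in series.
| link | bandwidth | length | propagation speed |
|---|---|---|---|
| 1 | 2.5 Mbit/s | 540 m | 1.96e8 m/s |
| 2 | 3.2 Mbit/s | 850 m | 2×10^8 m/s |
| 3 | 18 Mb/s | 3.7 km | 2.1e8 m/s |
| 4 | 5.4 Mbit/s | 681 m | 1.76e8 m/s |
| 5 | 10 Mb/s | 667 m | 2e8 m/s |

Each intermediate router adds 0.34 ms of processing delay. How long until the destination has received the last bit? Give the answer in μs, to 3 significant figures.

L = 99 × 8 = 792 bits.
Transmission delays (L/R per hop): 316.8, 247.5, 44, 146.667, 79.2 μs; sum = 834.167 μs.
Propagation delays (d/s per hop): 2.7551, 4.25, 17.619, 3.86932, 3.335 μs; sum = 31.8285 μs.
Processing at 4 router(s): 4 × 0.34 ms = 1360 μs.
End-to-end = 2230 μs.

2230 μs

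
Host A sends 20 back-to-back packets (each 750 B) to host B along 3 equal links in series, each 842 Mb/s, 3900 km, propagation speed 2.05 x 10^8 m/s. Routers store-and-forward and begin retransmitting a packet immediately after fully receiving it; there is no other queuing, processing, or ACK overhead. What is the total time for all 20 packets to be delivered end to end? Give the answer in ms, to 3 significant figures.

57.2 ms

Per-hop transmission t_tx = L/R = 6000/842000000 = 0.00712589 ms.
Per-hop propagation t_prop = 3900000/2.05e+08 = 19.0244 ms.
Pipeline fill: first packet needs 3·t_tx to clear all hops; remaining 19 packets each add one t_tx.
Total = (3+20-1)·t_tx + 3·t_prop = 22·0.00712589 + 3·19.0244 = 57.2 ms.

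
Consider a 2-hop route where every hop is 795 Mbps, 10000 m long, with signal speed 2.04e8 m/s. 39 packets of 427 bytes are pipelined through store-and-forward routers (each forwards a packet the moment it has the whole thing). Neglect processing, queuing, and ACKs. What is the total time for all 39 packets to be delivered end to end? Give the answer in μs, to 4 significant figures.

Per-hop transmission t_tx = L/R = 3416/795000000 = 4.29686 μs.
Per-hop propagation t_prop = 10000/204000000 = 49.0196 μs.
Pipeline fill: first packet needs 2·t_tx to clear all hops; remaining 38 packets each add one t_tx.
Total = (2+39-1)·t_tx + 2·t_prop = 40·4.29686 + 2·49.0196 = 269.9 μs.

269.9 μs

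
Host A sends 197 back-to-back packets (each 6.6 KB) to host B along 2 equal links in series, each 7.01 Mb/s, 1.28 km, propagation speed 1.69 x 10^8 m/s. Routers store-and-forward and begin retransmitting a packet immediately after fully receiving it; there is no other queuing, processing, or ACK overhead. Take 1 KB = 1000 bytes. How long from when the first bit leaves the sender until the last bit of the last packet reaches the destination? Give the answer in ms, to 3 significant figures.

Per-hop transmission t_tx = L/R = 52800/7010000 = 7.5321 ms.
Per-hop propagation t_prop = 1280/169000000 = 0.00757396 ms.
Pipeline fill: first packet needs 2·t_tx to clear all hops; remaining 196 packets each add one t_tx.
Total = (2+197-1)·t_tx + 2·t_prop = 198·7.5321 + 2·0.00757396 = 1490 ms.

1490 ms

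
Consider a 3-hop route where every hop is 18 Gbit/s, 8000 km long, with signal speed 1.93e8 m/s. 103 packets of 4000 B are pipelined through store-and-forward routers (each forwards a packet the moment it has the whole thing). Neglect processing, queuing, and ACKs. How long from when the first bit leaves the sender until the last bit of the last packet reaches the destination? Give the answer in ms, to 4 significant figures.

124.5 ms

Per-hop transmission t_tx = L/R = 32000/18000000000 = 0.00177778 ms.
Per-hop propagation t_prop = 8000000/193000000 = 41.4508 ms.
Pipeline fill: first packet needs 3·t_tx to clear all hops; remaining 102 packets each add one t_tx.
Total = (3+103-1)·t_tx + 3·t_prop = 105·0.00177778 + 3·41.4508 = 124.5 ms.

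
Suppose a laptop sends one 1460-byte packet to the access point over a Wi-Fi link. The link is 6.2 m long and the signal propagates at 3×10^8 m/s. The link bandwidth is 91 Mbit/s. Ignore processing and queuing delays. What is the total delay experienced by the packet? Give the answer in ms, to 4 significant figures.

L = 1460 × 8 = 11680 bits.
Transmission delay = L/R = 11680 / 91000000 = 0.128352 ms.
Propagation delay = d/s = 6.2 m / 300000000 m/s = 2.06667e-05 ms.
Total = 0.1284 ms.

0.1284 ms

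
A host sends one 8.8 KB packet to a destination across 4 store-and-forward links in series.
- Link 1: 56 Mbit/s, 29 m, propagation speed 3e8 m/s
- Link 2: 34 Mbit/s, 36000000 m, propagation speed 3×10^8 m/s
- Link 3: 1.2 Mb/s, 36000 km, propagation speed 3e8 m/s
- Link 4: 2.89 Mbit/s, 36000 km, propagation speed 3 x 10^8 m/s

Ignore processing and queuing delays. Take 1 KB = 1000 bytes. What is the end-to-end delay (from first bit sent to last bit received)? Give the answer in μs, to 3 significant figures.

L = 70400 bits.
Transmission delays (L/R per hop): 1257.14, 2070.59, 58666.7, 24359.9 μs; sum = 86354.3 μs.
Propagation delays (d/s per hop): 0.0966667, 120000, 120000, 120000 μs; sum = 360000 μs.
End-to-end = 446000 μs.

446000 μs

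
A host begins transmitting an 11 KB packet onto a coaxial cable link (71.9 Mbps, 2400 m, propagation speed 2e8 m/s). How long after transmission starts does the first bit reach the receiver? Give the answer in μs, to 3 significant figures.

First bit experiences only propagation delay: d/s = 2400/200000000 = 12.0 μs.

12.0 μs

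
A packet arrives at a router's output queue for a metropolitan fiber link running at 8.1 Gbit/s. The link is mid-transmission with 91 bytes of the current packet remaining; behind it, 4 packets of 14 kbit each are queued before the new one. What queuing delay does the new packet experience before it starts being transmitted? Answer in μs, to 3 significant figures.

7.00 μs

Each queued packet: L/R = 14000/8100000000 = 1.7284 μs.
4 queued → 6.91358 μs.
Plus remaining 728 bits of current packet: 0.0898765 μs.
Queuing delay = 7.00 μs.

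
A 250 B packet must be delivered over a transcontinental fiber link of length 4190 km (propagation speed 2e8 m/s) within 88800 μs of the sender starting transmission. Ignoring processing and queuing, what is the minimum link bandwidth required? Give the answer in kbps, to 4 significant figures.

L = 2000 bits.
Propagation delay = 4190000 / 200000000 = 20950 μs.
Transmission budget = 88800 − 20950 = 67850 μs.
R ≥ L / t_tx = 2000 bits / 0.06785 s = 29.48 kbps.

29.48 kbps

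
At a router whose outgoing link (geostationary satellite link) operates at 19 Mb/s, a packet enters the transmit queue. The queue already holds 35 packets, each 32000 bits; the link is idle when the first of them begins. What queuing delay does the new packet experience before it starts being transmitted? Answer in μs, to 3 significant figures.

Each queued packet: L/R = 32000/19000000 = 1684.21 μs.
35 queued → 58947.4 μs.
Queuing delay = 58900 μs.

58900 μs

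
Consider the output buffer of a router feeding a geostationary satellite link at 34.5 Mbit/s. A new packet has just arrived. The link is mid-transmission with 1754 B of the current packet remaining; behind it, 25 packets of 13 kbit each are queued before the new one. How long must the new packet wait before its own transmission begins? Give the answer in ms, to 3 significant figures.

Each queued packet: L/R = 13000/34500000 = 0.376812 ms.
25 queued → 9.42029 ms.
Plus remaining 14032 bits of current packet: 0.406725 ms.
Queuing delay = 9.83 ms.

9.83 ms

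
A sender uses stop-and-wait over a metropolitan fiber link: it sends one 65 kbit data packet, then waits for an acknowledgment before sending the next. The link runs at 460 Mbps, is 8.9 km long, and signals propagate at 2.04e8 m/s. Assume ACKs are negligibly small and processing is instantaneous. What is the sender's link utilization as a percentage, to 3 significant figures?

t_tx = L/R = 65000/460000000 = 0.000141304 s.
t_prop = 8900/204000000 = 4.36275e-05 s; RTT = 8.72549e-05 s.
Cycle = t_tx + RTT = 0.000228559 s.
Utilization = t_tx / cycle = 0.000141304/0.000228559 = 61.8 %.

61.8 %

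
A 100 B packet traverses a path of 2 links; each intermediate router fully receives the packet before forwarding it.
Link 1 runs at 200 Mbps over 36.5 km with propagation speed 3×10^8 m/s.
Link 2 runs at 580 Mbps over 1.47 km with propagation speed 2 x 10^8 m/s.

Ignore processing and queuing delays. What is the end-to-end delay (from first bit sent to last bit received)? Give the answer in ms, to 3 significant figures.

L = 100 × 8 = 800 bits.
Transmission delays (L/R per hop): 0.004, 0.00137931 ms; sum = 0.00537931 ms.
Propagation delays (d/s per hop): 0.121667, 0.00735 ms; sum = 0.129017 ms.
End-to-end = 0.134 ms.

0.134 ms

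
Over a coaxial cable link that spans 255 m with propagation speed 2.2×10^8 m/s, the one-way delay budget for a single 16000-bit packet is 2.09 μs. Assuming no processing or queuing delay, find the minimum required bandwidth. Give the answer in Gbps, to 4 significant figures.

Propagation delay = 255 / 2.2e+08 = 1.15909 μs.
Transmission budget = 2.09 − 1.15909 = 0.930909 μs.
R ≥ L / t_tx = 16000 bits / 9.30909e-07 s = 17.19 Gbps.

17.19 Gbps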